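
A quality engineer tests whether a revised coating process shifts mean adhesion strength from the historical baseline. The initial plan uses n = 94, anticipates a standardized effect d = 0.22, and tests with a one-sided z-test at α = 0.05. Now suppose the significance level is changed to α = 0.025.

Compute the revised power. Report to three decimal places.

δ = d·√n = 0.22 × √94 = 2.1330 (unchanged). New critical value: z_{0.025} = 1.960.
Revised power = Φ(δ − 1.960) = Φ(0.173) = 0.5687.

Power ≈ 0.569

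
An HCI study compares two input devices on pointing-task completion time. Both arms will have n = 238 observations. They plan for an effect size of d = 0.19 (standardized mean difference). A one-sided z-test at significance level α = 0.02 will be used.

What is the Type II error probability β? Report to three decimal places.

β ≈ 0.492

Noncentrality parameter: δ = d·√(n/2) = 0.19 × √(238/2) = 2.0727
One-sided α = 0.02 → critical value z_{0.02} = 2.054.
Power = P(Z > 2.054 − δ) = Φ(0.019) = 0.5075.
Type II error: β = 1 − power = 1 − 0.5075 = 0.4925.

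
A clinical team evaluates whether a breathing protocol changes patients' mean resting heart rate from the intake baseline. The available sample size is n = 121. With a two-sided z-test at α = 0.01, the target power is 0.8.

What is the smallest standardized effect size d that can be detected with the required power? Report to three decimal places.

d ≈ 0.311

Required noncentrality: δ = z_{0.005} + z_{0.20} = 2.576 + 0.842 = 3.417.
(The second rejection-region term Φ(−δ − z_{α/2}) is negligible and dropped.)
δ = d·√n ⇒ d = δ/√n = 3.417/√121 = 0.3107.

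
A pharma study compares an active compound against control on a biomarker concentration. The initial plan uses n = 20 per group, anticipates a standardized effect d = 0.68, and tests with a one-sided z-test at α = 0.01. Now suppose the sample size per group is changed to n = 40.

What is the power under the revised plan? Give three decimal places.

Power ≈ 0.763

With n = 40 per group: δ = d·√(n/2) = 0.68 × √(40/2) = 3.0411. Critical value z_{0.01} = 2.326.
Revised power = Φ(δ − 2.326) = Φ(0.715) = 0.7626.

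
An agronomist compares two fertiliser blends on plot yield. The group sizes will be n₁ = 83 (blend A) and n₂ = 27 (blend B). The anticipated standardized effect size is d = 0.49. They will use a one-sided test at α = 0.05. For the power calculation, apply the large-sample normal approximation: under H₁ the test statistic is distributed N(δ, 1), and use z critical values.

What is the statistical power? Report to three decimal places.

Noncentrality parameter: δ = d / √(1/n₁ + 1/n₂) = 0.49 / √(1/83 + 1/27) = 2.2117
One-sided α = 0.05 → critical value z_{0.05} = 1.645.
Power = P(Z > 1.645 − δ) = Φ(0.567) = 0.7146.

Power ≈ 0.715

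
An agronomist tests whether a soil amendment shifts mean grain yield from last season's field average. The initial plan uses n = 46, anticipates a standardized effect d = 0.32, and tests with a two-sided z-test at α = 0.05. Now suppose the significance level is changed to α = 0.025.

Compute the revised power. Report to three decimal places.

Power ≈ 0.472

δ = d·√n = 0.32 × √46 = 2.1703 (unchanged). New critical value: z_{0.0125} = 2.241.
Revised power = Φ(δ − 2.241) + Φ(−δ − 2.241) = Φ(-0.071) + Φ(-4.412) = 0.4717 + 0.0000 = 0.4717.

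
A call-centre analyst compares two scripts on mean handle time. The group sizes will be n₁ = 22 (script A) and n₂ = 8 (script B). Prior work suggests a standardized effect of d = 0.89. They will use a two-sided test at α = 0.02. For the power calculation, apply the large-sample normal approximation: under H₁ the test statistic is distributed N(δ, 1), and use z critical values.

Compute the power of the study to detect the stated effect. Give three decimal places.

Power ≈ 0.432

Noncentrality parameter: δ = d / √(1/n₁ + 1/n₂) = 0.89 / √(1/22 + 1/8) = 2.1557
Two-sided α = 0.02 → critical value z_{0.01} = 2.326.
Power = Φ(δ − 2.326) + Φ(−δ − 2.326) = Φ(-0.171) + Φ(-4.482) = 0.4322 + 0.0000 = 0.4322.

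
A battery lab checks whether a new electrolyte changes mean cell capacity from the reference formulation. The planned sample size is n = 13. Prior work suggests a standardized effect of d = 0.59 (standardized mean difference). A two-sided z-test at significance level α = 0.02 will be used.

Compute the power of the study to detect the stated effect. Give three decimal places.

Power ≈ 0.421

Noncentrality parameter: δ = d·√n = 0.59 × √13 = 2.1273
Two-sided α = 0.02 → critical value z_{0.01} = 2.326.
Power = Φ(δ − 2.326) + Φ(−δ − 2.326) = Φ(-0.199) + Φ(-4.454) = 0.4211 + 0.0000 = 0.4211.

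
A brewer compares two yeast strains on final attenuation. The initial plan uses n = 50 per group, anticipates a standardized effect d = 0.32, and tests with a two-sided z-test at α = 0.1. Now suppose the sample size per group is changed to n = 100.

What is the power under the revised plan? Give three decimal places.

Power ≈ 0.732

With n = 100 per group: δ = d·√(n/2) = 0.32 × √(100/2) = 2.2627. Critical value z_{0.05} = 1.645.
Revised power = Φ(δ − 1.645) + Φ(−δ − 1.645) = Φ(0.618) + Φ(-3.908) = 0.7317 + 0.0000 = 0.7317.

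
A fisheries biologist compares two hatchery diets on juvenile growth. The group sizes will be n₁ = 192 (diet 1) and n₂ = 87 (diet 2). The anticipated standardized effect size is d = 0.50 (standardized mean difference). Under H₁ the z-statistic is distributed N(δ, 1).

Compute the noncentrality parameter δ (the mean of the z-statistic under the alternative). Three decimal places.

δ ≈ 3.869

δ = d / √(1/n₁ + 1/n₂) = 0.50 / √(1/192 + 1/87) = 3.8688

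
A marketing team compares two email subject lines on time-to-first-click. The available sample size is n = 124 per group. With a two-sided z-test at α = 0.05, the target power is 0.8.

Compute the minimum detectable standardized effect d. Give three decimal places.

d ≈ 0.356

Required noncentrality: δ = z_{0.025} + z_{0.20} = 1.960 + 0.842 = 2.802.
(Lower-tail contribution to power is negligible for δ > 0.)
δ = d·√(n/2) ⇒ d = δ/√(n/2) = 2.802/√(124/2) = 0.3558.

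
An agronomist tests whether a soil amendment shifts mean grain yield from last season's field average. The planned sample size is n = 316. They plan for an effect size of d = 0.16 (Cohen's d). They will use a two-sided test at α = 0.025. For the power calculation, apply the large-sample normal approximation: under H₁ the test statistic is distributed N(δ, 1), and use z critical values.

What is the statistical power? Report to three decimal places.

Power ≈ 0.727

Noncentrality parameter: δ = d·√n = 0.16 × √316 = 2.8442
Two-sided α = 0.025 → critical value z_{0.0125} = 2.241.
Power = Φ(δ − 2.241) + Φ(−δ − 2.241) = Φ(0.603) + Φ(-5.086) = 0.7267 + 0.0000 = 0.7267.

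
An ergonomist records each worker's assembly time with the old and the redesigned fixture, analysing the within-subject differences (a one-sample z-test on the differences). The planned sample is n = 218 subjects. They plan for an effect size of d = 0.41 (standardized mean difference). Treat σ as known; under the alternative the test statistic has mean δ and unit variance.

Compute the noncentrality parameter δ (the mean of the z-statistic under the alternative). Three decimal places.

The noncentrality parameter scales effect size by the design's sample-size factor: δ = d·√n = 0.41 × √218 = 6.0536

δ ≈ 6.054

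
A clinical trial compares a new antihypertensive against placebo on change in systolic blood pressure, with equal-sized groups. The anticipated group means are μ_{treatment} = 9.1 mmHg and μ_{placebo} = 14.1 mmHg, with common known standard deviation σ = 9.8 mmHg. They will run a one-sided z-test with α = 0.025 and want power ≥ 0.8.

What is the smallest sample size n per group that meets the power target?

Standardized effect: d = |μ_{treatment} − μ_{placebo}| / σ = |9.1 − 14.1| / 9.8 = 0.5102
Set Φ(δ − 1.960) = 0.8; then δ − 1.960 = Φ⁻¹(0.8) = 0.842, giving δ = 2.802.
δ = d·√(n/2) ⇒ n = 2(δ/d)² = 2 × (2.802 / 0.5102)² = 60.30.
Round up to the next whole unit.

n = 61 per group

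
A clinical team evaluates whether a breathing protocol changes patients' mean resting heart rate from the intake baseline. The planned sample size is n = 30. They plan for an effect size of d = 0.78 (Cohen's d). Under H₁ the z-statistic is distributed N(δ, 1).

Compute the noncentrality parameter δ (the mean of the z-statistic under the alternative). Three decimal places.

δ = d·√n = 0.78 × √30 = 4.2722

δ ≈ 4.272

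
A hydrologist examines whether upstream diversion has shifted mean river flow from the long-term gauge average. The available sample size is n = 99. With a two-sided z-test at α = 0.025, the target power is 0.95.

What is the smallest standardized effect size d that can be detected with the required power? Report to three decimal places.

d ≈ 0.391

Required noncentrality: δ = z_{0.0125} + z_{0.05} = 2.241 + 1.645 = 3.886.
(The second rejection-region term Φ(−δ − z_{α/2}) is negligible and dropped.)
δ = d·√n ⇒ d = δ/√n = 3.886/√99 = 0.3906.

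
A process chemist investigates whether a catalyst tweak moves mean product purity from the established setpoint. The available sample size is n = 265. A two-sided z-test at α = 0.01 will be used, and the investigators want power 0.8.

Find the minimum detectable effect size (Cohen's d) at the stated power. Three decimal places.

d ≈ 0.210

Required noncentrality: δ = z_{0.005} + z_{0.20} = 2.576 + 0.842 = 3.417.
(The second rejection-region term Φ(−δ − z_{α/2}) is negligible and dropped.)
δ = d·√n ⇒ d = δ/√n = 3.417/√265 = 0.2099.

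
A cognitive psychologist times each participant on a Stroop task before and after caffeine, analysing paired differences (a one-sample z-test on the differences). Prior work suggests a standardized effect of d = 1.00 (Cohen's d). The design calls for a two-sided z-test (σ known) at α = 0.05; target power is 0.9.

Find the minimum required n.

n = 11

For power 0.9 need Φ(δ − z_{0.025}) = 0.9, so δ = z_{0.025} + z_{0.10} = 1.960 + 1.282 = 3.242.
(Ignoring the negligible lower-tail rejection probability gives the usual closed-form inversion.)
δ = d·√n ⇒ n = (δ/d)² = (3.242 / 1.00)² = 10.51.
Rounding up, n = 11.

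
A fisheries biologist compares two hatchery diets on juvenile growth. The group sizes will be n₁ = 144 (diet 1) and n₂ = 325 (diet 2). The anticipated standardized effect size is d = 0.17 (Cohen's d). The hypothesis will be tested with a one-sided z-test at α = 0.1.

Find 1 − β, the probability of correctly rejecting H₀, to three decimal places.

Power ≈ 0.662

Noncentrality parameter: λ = d / √(1/n₁ + 1/n₂) = 0.17 / √(1/144 + 1/325) = 1.6982
One-sided α = 0.1 → critical value z_{0.1} = 1.282.
Power = P(Z > 1.282 − λ) = Φ(0.417) = 0.6615.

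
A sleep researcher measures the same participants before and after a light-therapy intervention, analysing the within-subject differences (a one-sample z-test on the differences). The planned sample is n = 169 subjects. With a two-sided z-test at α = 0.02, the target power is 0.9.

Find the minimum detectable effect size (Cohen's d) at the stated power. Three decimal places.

d ≈ 0.278

Need Φ(δ − 2.326) = 0.9, so δ = 2.326 + 1.282 = 3.608.
(Lower-tail contribution to power is negligible for δ > 0.)
δ = d·√n ⇒ d = δ/√n = 3.608/√169 = 0.2775.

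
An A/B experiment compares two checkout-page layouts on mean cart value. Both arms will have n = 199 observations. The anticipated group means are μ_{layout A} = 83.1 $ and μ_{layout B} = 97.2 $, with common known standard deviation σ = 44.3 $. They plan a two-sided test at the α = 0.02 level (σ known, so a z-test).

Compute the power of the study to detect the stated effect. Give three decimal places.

Standardized effect: d = |μ_{layout A} − μ_{layout B}| / σ = |83.1 − 97.2| / 44.3 = 0.3183
Noncentrality parameter: δ = d·√(n/2) = 0.3183 × √(199/2) = 3.1749
Two-sided α = 0.02 → critical value z_{0.01} = 2.326.
Power = Φ(δ − 2.326) + Φ(−δ − 2.326) = Φ(0.849) + Φ(-5.501) = 0.8019 + 0.0000 = 0.8019.

Power ≈ 0.802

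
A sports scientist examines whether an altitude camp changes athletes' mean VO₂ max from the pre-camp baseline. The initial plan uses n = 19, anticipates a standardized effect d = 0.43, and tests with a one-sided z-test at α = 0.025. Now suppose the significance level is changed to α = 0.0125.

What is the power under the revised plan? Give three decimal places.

Power ≈ 0.357

δ = d·√n = 0.43 × √19 = 1.8743 (unchanged). New critical value: z_{0.0125} = 2.241.
Revised power = Φ(δ − 2.241) = Φ(-0.367) = 0.3568.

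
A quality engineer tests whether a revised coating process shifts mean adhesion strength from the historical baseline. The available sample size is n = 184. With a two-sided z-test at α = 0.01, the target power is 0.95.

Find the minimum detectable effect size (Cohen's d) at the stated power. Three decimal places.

Required noncentrality: δ = z_{0.005} + z_{0.05} = 2.576 + 1.645 = 4.221.
(The second rejection-region term Φ(−δ − z_{α/2}) is negligible and dropped.)
δ = d·√n ⇒ d = δ/√n = 4.221/√184 = 0.3112.

d ≈ 0.311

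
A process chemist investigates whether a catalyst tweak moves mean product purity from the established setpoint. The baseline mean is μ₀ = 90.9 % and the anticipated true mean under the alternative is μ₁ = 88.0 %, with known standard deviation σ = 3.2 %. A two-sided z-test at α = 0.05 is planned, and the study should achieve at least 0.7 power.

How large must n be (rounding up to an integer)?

n = 8

Standardized effect: d = |μ₁ − μ₀| / σ = |88.0 − 90.9| / 3.2 = 0.9062
For power 0.7 need Φ(δ − z_{0.025}) = 0.7, so δ = z_{0.025} + z_{0.30} = 1.960 + 0.524 = 2.484.
(Ignoring the negligible lower-tail rejection probability gives the usual closed-form inversion.)
δ = d·√n ⇒ n = (δ/d)² = (2.484 / 0.9062)² = 7.52.
Rounding up, n = 8.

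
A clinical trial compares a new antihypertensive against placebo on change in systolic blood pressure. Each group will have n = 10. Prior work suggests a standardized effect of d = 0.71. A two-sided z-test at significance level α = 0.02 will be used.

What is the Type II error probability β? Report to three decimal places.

β ≈ 0.770

Noncentrality parameter: δ = d·√(n/2) = 0.71 × √(10/2) = 1.5876
Critical value for a two-sided test at α = 0.02: z_{α/2} = 2.326.
Power = Φ(δ − 2.326) + Φ(−δ − 2.326) = Φ(-0.739) + Φ(-3.914) = 0.2300 + 0.0000 = 0.2301.
Type II error: β = 1 − power = 1 − 0.2301 = 0.7699.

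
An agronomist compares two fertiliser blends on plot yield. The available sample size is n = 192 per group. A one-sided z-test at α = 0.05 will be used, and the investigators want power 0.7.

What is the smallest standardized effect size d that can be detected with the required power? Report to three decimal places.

d ≈ 0.221

Required noncentrality: δ = z_{0.05} + z_{0.30} = 1.645 + 0.524 = 2.169.
δ = d·√(n/2) ⇒ d = δ/√(n/2) = 2.169/√(192/2) = 0.2214.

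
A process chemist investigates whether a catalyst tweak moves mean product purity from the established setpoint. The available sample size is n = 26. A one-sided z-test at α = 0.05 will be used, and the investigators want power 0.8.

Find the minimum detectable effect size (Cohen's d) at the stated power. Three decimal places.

Required noncentrality: δ = z_{0.05} + z_{0.20} = 1.645 + 0.842 = 2.486.
δ = d·√n ⇒ d = δ/√n = 2.486/√26 = 0.4876.

d ≈ 0.488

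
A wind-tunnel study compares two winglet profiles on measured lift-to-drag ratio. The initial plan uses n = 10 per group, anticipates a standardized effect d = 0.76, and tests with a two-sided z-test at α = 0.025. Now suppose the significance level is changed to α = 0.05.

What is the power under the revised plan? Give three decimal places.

Power ≈ 0.397

δ = d·√(n/2) = 0.76 × √(10/2) = 1.6994 (unchanged). New critical value: z_{0.025} = 1.960.
Revised power = Φ(δ − 1.960) + Φ(−δ − 1.960) = Φ(-0.261) + Φ(-3.659) = 0.3972 + 0.0001 = 0.3973.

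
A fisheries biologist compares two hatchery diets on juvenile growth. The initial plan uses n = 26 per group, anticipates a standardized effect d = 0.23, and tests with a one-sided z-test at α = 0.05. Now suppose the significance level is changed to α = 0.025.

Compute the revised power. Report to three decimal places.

δ = d·√(n/2) = 0.23 × √(26/2) = 0.8293 (unchanged). New critical value: z_{0.025} = 1.960.
Revised power = P(Z > 1.960 − δ) = Φ(-1.131) = 0.1291.

Power ≈ 0.129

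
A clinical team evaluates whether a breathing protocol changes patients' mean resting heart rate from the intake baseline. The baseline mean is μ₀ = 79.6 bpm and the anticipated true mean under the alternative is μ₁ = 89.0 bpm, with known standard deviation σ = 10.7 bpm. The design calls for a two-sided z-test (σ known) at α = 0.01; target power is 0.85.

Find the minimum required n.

n = 17

Standardized effect: d = |μ₁ − μ₀| / σ = |89.0 − 79.6| / 10.7 = 0.8785
For power 0.85 need Φ(δ − z_{0.005}) = 0.85, so δ = z_{0.005} + z_{0.15} = 2.576 + 1.036 = 3.612.
(Ignoring the negligible lower-tail rejection probability gives the usual closed-form inversion.)
δ = d·√n ⇒ n = (δ/d)² = (3.612 / 0.8785)² = 16.91.
Rounding up, n = 17.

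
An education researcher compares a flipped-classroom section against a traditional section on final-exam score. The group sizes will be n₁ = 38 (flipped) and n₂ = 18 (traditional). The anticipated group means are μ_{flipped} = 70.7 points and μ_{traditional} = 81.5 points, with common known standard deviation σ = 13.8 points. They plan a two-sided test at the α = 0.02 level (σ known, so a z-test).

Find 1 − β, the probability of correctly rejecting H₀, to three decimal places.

Standardized effect: d = |μ_{flipped} − μ_{traditional}| / σ = |70.7 − 81.5| / 13.8 = 0.7826
Noncentrality parameter: δ = d / √(1/n₁ + 1/n₂) = 0.7826 / √(1/38 + 1/18) = 2.7351
Two-sided α = 0.02 → critical value z_{0.01} = 2.326.
Power = Φ(δ − 2.326) + Φ(−δ − 2.326) = Φ(0.409) + Φ(-5.061) = 0.6587 + 0.0000 = 0.6587.

Power ≈ 0.659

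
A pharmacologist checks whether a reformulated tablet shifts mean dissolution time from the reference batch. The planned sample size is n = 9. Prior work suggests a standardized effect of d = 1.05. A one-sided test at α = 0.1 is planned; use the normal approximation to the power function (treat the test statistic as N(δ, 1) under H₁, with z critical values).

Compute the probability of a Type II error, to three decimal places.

Noncentrality parameter: δ = d·√n = 1.05 × √9 = 3.1500
One-sided α = 0.1 → critical value z_{0.1} = 1.282.
Power = P(Z > 1.282 − δ) = Φ(1.868) = 0.9692.
Type II error: β = 1 − power = 1 − 0.9692 = 0.0308.

β ≈ 0.031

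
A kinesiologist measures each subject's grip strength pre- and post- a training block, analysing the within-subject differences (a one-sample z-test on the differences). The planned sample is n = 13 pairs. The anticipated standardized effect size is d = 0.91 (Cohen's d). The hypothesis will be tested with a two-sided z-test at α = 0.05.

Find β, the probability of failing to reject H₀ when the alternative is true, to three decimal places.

β ≈ 0.093

Noncentrality parameter: λ = d·√n = 0.91 × √13 = 3.2811
Two-sided α = 0.05 → critical value z_{0.025} = 1.960.
Power = Φ(λ − 1.960) + Φ(−λ − 1.960) = Φ(1.321) + Φ(-5.241) = 0.9068 + 0.0000 = 0.9068.
Type II error: β = 1 − power = 1 − 0.9068 = 0.0932.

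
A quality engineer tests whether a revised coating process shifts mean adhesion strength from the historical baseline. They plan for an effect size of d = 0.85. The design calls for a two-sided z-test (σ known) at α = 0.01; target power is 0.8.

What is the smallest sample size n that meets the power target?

Set Φ(δ − 2.576) = 0.8; then δ − 2.576 = Φ⁻¹(0.8) = 0.842, giving δ = 3.417.
(For δ > 0 the lower-tail rejection region contributes negligibly to power, so the one-term inversion is standard.)
δ = d·√n ⇒ n = (δ/d)² = (3.417 / 0.85)² = 16.16.
Rounding up, n = 17.

n = 17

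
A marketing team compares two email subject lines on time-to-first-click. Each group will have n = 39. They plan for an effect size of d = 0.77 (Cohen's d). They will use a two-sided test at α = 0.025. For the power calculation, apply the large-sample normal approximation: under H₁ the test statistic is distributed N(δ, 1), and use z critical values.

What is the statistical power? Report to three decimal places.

Power ≈ 0.877

Noncentrality parameter: δ = d·√(n/2) = 0.77 × √(39/2) = 3.4002
Critical value for a two-sided test at α = 0.025: z_{α/2} = 2.241.
Power = Φ(δ − 2.241) + Φ(−δ − 2.241) = Φ(1.159) + Φ(-5.642) = 0.8767 + 0.0000 = 0.8767.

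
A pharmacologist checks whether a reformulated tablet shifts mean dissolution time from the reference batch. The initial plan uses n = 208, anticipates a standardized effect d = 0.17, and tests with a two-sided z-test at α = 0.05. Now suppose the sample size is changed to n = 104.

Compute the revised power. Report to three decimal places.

With n = 104: δ = d·√n = 0.17 × √104 = 1.7337. Critical value z_{0.025} = 1.960.
Revised power = Φ(δ − 1.960) + Φ(−δ − 1.960) = Φ(-0.226) + Φ(-3.694) = 0.4105 + 0.0001 = 0.4106.

Power ≈ 0.411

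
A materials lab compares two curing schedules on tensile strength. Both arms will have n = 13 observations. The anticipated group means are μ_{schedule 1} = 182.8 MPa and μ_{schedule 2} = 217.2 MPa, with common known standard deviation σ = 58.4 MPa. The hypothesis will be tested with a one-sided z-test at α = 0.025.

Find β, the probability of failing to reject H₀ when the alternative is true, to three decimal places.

β ≈ 0.677

Standardized effect: d = |μ_{schedule 1} − μ_{schedule 2}| / σ = |182.8 − 217.2| / 58.4 = 0.5890
Noncentrality parameter: δ = d·√(n/2) = 0.5890 × √(13/2) = 1.5018
Critical value for a one-sided test at α = 0.025: z_α = 1.960.
Power = P(Z > 1.960 − δ) = Φ(-0.458) = 0.3234.
Type II error: β = 1 − power = 1 − 0.3234 = 0.6766.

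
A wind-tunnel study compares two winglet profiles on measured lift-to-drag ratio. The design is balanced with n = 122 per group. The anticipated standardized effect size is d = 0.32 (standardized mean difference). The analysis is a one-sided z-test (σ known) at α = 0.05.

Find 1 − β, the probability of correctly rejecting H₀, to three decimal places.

Power ≈ 0.804

Noncentrality parameter: δ = d·√(n/2) = 0.32 × √(122/2) = 2.4993
Critical value for a one-sided test at α = 0.05: z_α = 1.645.
Power = Φ(δ − 1.645) = Φ(0.854) = 0.8036.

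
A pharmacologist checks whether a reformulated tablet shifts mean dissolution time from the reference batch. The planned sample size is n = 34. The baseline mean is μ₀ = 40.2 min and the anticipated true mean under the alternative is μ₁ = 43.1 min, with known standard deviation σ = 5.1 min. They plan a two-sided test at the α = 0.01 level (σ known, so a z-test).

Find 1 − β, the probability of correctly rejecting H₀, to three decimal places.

Power ≈ 0.770

Standardized effect: d = |μ₁ − μ₀| / σ = |43.1 − 40.2| / 5.1 = 0.5686
Noncentrality parameter: δ = d·√n = 0.5686 × √34 = 3.3156
Two-sided α = 0.01 → critical value z_{0.005} = 2.576.
Power = Φ(δ − 2.576) + Φ(−δ − 2.576) = Φ(0.740) + Φ(-5.891) = 0.7703 + 0.0000 = 0.7703.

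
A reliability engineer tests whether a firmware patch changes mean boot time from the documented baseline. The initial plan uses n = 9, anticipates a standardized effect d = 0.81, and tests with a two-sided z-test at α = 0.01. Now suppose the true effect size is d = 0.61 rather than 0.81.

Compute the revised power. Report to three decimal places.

Power ≈ 0.228

With d = 0.61: δ = d·√n = 0.61 × √9 = 1.8300. Critical value z_{0.005} = 2.576.
Revised power = Φ(δ − 2.576) + Φ(−δ − 2.576) = Φ(-0.746) + Φ(-4.406) = 0.2279 + 0.0000 = 0.2279.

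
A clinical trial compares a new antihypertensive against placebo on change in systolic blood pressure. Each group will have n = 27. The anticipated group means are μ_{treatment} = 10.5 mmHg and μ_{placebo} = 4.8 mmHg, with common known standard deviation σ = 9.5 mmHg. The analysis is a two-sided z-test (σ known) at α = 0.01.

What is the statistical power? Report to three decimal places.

Standardized effect: d = |μ_{treatment} − μ_{placebo}| / σ = |10.5 − 4.8| / 9.5 = 0.6000
Noncentrality parameter: δ = d·√(n/2) = 0.6000 × √(27/2) = 2.2045
Critical value for a two-sided test at α = 0.01: z_{α/2} = 2.576.
Power = Φ(δ − 2.576) + Φ(−δ − 2.576) = Φ(-0.371) + Φ(-4.780) = 0.3552 + 0.0000 = 0.3552.

Power ≈ 0.355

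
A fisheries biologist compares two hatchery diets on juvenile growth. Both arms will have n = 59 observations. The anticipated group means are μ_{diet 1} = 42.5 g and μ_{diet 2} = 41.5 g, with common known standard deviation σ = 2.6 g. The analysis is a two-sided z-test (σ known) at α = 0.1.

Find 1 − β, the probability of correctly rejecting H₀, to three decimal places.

Power ≈ 0.672

Standardized effect: d = |μ_{diet 1} − μ_{diet 2}| / σ = |42.5 − 41.5| / 2.6 = 0.3846
Noncentrality parameter: δ = d·√(n/2) = 0.3846 × √(59/2) = 2.0890
Critical value for a two-sided test at α = 0.1: z_{α/2} = 1.645.
Power = Φ(δ − 1.645) + Φ(−δ − 1.645) = Φ(0.444) + Φ(-3.734) = 0.6715 + 0.0001 = 0.6716.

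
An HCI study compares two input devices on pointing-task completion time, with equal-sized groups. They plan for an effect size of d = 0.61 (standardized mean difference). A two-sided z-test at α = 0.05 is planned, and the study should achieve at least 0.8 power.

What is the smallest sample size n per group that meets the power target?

n = 43 per group

For power 0.8 need Φ(δ − z_{0.025}) = 0.8, so δ = z_{0.025} + z_{0.20} = 1.960 + 0.842 = 2.802.
(Ignoring the negligible lower-tail rejection probability gives the usual closed-form inversion.)
δ = d·√(n/2) ⇒ n = 2(δ/d)² = 2 × (2.802 / 0.61)² = 42.19.
Round up to the next whole unit.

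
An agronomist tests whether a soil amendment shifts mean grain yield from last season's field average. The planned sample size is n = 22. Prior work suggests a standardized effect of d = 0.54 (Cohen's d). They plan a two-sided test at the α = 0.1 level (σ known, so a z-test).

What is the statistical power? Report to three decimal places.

Noncentrality parameter: δ = d·√n = 0.54 × √22 = 2.5328
Critical value for a two-sided test at α = 0.1: z_{α/2} = 1.645.
Power = Φ(δ − 1.645) + Φ(−δ − 1.645) = Φ(0.888) + Φ(-4.178) = 0.8127 + 0.0000 = 0.8127.

Power ≈ 0.813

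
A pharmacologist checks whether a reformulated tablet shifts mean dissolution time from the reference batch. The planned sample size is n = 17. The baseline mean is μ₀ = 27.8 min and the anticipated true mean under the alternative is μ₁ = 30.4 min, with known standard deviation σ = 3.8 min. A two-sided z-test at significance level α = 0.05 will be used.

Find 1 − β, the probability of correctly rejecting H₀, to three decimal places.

Power ≈ 0.805

Standardized effect: d = |μ₁ − μ₀| / σ = |30.4 − 27.8| / 3.8 = 0.6842
Noncentrality parameter: δ = d·√n = 0.6842 × √17 = 2.8211
Two-sided α = 0.05 → critical value z_{0.025} = 1.960.
Power = Φ(δ − 1.960) + Φ(−δ − 1.960) = Φ(0.861) + Φ(-4.781) = 0.8054 + 0.0000 = 0.8054.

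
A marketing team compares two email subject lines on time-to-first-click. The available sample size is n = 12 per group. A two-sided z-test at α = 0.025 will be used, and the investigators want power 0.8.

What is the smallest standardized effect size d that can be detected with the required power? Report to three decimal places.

d ≈ 1.259

Need Φ(δ − 2.241) = 0.8, so δ = 2.241 + 0.842 = 3.083.
(The second rejection-region term Φ(−δ − z_{α/2}) is negligible and dropped.)
δ = d·√(n/2) ⇒ d = δ/√(n/2) = 3.083/√(12/2) = 1.2586.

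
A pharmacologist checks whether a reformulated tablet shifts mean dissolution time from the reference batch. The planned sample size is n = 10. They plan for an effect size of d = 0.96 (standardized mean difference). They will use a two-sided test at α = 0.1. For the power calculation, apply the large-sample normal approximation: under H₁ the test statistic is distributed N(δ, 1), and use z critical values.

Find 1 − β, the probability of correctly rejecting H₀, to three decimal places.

Power ≈ 0.918

Noncentrality parameter: δ = d·√n = 0.96 × √10 = 3.0358
Two-sided α = 0.1 → critical value z_{0.05} = 1.645.
Power = Φ(δ − 1.645) + Φ(−δ − 1.645) = Φ(1.391) + Φ(-4.681) = 0.9179 + 0.0000 = 0.9179.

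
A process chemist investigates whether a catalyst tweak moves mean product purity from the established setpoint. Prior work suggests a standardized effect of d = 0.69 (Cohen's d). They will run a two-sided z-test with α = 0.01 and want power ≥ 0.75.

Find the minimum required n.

Set Φ(δ − 2.576) = 0.75; then δ − 2.576 = Φ⁻¹(0.75) = 0.674, giving δ = 3.250.
(The Φ(−δ − z_{α/2}) term is vanishingly small for δ > 0 and is dropped in the standard sample-size formula.)
δ = d·√n ⇒ n = (δ/d)² = (3.250 / 0.69)² = 22.19.
Rounding up, n = 23.

n = 23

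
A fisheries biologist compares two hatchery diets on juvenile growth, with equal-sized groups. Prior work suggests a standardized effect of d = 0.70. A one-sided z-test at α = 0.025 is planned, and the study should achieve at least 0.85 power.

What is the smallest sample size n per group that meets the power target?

For power 0.85 need Φ(δ − z_{0.025}) = 0.85, so δ = z_{0.025} + z_{0.15} = 1.960 + 1.036 = 2.996.
δ = d·√(n/2) ⇒ n = 2(δ/d)² = 2 × (2.996 / 0.70)² = 36.65.
Rounding up, n = 37 per group.

n = 37 per group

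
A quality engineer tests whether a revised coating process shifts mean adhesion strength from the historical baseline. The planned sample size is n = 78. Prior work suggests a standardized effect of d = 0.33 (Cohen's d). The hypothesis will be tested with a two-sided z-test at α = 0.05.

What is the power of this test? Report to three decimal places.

Noncentrality parameter: δ = d·√n = 0.33 × √78 = 2.9145
Critical value for a two-sided test at α = 0.05: z_{α/2} = 1.960.
Power = Φ(δ − 1.960) + Φ(−δ − 1.960) = Φ(0.955) + Φ(-4.874) = 0.8301 + 0.0000 = 0.8301.

Power ≈ 0.830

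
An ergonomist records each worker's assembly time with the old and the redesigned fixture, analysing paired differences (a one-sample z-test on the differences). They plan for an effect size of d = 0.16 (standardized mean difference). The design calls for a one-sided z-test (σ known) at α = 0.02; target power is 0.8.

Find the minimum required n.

n = 328

Set Φ(δ − 2.054) = 0.8; then δ − 2.054 = Φ⁻¹(0.8) = 0.842, giving δ = 2.895.
δ = d·√n ⇒ n = (δ/d)² = (2.895 / 0.16)² = 327.47.
Rounding up, n = 328.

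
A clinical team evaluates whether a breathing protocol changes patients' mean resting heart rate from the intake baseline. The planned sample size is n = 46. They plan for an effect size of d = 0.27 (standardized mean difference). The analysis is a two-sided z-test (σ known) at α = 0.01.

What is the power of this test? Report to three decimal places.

Power ≈ 0.228

Noncentrality parameter: λ = d·√n = 0.27 × √46 = 1.8312
Critical value for a two-sided test at α = 0.01: z_{α/2} = 2.576.
Power = Φ(λ − 2.576) + Φ(−λ − 2.576) = Φ(-0.745) + Φ(-4.407) = 0.2283 + 0.0000 = 0.2283.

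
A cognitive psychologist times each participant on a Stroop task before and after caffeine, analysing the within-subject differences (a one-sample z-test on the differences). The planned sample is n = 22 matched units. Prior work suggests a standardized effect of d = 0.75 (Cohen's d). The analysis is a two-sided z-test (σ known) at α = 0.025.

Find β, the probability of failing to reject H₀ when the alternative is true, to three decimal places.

Noncentrality parameter: λ = d·√n = 0.75 × √22 = 3.5178
Two-sided α = 0.025 → critical value z_{0.0125} = 2.241.
Power = Φ(λ − 2.241) + Φ(−λ − 2.241) = Φ(1.276) + Φ(-5.759) = 0.8991 + 0.0000 = 0.8991.
Type II error: β = 1 − power = 1 − 0.8991 = 0.1009.

β ≈ 0.101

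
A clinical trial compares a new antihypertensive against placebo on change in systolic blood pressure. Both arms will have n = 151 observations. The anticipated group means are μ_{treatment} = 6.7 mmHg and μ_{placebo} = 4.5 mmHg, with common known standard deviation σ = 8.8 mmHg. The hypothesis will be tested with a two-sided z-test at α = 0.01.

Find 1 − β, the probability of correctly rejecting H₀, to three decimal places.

Power ≈ 0.343

Standardized effect: d = |μ_{treatment} − μ_{placebo}| / σ = |6.7 − 4.5| / 8.8 = 0.2500
Noncentrality parameter: δ = d·√(n/2) = 0.2500 × √(151/2) = 2.1723
Critical value for a two-sided test at α = 0.01: z_{α/2} = 2.576.
Power = Φ(δ − 2.576) + Φ(−δ − 2.576) = Φ(-0.404) + Φ(-4.748) = 0.3433 + 0.0000 = 0.3433.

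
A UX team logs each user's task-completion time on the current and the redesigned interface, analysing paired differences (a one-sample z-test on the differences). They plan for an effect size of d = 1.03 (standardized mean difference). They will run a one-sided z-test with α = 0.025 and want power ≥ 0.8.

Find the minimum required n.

For power 0.8 need Φ(δ − z_{0.025}) = 0.8, so δ = z_{0.025} + z_{0.20} = 1.960 + 0.842 = 2.802.
δ = d·√n ⇒ n = (δ/d)² = (2.802 / 1.03)² = 7.40.
Rounding up, n = 8.

n = 8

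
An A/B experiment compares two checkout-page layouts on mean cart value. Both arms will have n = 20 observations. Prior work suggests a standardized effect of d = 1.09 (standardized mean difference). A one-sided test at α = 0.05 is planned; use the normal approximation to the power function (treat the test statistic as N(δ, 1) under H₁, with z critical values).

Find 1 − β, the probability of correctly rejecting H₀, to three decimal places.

Noncentrality parameter: δ = d·√(n/2) = 1.09 × √(20/2) = 3.4469
Critical value for a one-sided test at α = 0.05: z_α = 1.645.
Power = P(Z > 1.645 − δ) = Φ(1.802) = 0.9642.

Power ≈ 0.964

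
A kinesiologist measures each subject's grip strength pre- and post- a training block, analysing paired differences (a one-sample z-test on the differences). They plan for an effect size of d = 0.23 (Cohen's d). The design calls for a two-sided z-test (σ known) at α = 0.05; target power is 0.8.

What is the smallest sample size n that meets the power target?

n = 149

For power 0.8 need Φ(δ − z_{0.025}) = 0.8, so δ = z_{0.025} + z_{0.20} = 1.960 + 0.842 = 2.802.
(For δ > 0 the lower-tail rejection region contributes negligibly to power, so the one-term inversion is standard.)
δ = d·√n ⇒ n = (δ/d)² = (2.802 / 0.23)² = 148.37.
Round up to the next whole unit.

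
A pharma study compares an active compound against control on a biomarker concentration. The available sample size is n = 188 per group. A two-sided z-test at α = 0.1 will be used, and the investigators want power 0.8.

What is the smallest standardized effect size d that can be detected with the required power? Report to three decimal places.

Required noncentrality: δ = z_{0.05} + z_{0.20} = 1.645 + 0.842 = 2.486.
(Lower-tail contribution to power is negligible for δ > 0.)
δ = d·√(n/2) ⇒ d = δ/√(n/2) = 2.486/√(188/2) = 0.2565.

d ≈ 0.256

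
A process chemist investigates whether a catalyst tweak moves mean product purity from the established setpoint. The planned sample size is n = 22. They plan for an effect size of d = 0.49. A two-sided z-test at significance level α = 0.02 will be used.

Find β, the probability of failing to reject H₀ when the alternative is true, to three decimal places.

Noncentrality parameter: δ = d·√n = 0.49 × √22 = 2.2983
Critical value for a two-sided test at α = 0.02: z_{α/2} = 2.326.
Power = Φ(δ − 2.326) + Φ(−δ − 2.326) = Φ(-0.028) + Φ(-4.625) = 0.4888 + 0.0000 = 0.4888.
Type II error: β = 1 − power = 1 − 0.4888 = 0.5112.

β ≈ 0.511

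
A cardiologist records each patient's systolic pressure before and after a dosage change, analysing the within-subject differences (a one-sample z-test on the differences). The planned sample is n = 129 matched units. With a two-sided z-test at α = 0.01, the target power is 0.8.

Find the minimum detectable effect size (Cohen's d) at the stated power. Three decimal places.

Required noncentrality: δ = z_{0.005} + z_{0.20} = 2.576 + 0.842 = 3.417.
(Lower-tail contribution to power is negligible for δ > 0.)
δ = d·√n ⇒ d = δ/√n = 3.417/√129 = 0.3009.

d ≈ 0.301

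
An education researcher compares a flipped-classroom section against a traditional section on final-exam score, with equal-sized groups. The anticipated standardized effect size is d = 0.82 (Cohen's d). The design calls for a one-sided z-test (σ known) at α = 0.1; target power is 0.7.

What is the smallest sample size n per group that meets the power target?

Set Φ(δ − 1.282) = 0.7; then δ − 1.282 = Φ⁻¹(0.7) = 0.524, giving δ = 1.806.
δ = d·√(n/2) ⇒ n = 2(δ/d)² = 2 × (1.806 / 0.82)² = 9.70.
Rounding up, n = 10 per group.

n = 10 per group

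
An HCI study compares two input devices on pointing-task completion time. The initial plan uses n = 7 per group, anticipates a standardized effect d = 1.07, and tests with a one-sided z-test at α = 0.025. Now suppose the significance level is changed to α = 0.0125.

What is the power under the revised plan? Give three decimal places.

δ = d·√(n/2) = 1.07 × √(7/2) = 2.0018 (unchanged). New critical value: z_{0.0125} = 2.241.
Revised power = P(Z > 2.241 − δ) = Φ(-0.240) = 0.4053.

Power ≈ 0.405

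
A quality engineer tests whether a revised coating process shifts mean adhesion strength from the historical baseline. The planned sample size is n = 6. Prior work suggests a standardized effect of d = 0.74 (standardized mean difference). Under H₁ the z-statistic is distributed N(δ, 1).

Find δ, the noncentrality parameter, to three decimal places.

The noncentrality parameter scales effect size by the design's sample-size factor: δ = d·√n = 0.74 × √6 = 1.8126

δ ≈ 1.813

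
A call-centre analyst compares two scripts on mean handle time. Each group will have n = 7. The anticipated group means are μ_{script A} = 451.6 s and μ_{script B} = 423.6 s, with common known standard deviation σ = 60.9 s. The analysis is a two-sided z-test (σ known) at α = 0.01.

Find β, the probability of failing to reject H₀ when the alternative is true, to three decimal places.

β ≈ 0.957

Standardized effect: d = |μ_{script A} − μ_{script B}| / σ = |451.6 − 423.6| / 60.9 = 0.4598
Noncentrality parameter: δ = d·√(n/2) = 0.4598 × √(7/2) = 0.8602
Critical value for a two-sided test at α = 0.01: z_{α/2} = 2.576.
Power = Φ(δ − 2.576) + Φ(−δ − 2.576) = Φ(-1.716) + Φ(-3.436) = 0.0431 + 0.0003 = 0.0434.
Type II error: β = 1 − power = 1 − 0.0434 = 0.9566.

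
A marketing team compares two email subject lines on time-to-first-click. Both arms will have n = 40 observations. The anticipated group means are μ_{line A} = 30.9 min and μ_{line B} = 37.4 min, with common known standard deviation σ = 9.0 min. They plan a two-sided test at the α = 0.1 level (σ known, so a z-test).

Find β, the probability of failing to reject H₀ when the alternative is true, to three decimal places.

Standardized effect: d = |μ_{line A} − μ_{line B}| / σ = |30.9 − 37.4| / 9.0 = 0.7222
Noncentrality parameter: δ = d·√(n/2) = 0.7222 × √(40/2) = 3.2299
Critical value for a two-sided test at α = 0.1: z_{α/2} = 1.645.
Power = Φ(δ − 1.645) + Φ(−δ − 1.645) = Φ(1.585) + Φ(-4.875) = 0.9435 + 0.0000 = 0.9435.
Type II error: β = 1 − power = 1 − 0.9435 = 0.0565.

β ≈ 0.056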